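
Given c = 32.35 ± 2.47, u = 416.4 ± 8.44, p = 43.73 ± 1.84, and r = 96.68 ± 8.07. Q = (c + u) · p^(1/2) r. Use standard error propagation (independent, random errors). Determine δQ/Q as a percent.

8.83%

Let w = c + u = 448.8. δw = √(δc² + δu²) = √(6.10 + 71.2) = 8.79, so δw/w = 0.0196.
Q is then a monomial in w, p, r:
δQ/Q = √((δw/w)² + (½·δp/p)² + (1·δr/r)²) = √(0.000384 + 0.000443 + 0.00697) = 0.0883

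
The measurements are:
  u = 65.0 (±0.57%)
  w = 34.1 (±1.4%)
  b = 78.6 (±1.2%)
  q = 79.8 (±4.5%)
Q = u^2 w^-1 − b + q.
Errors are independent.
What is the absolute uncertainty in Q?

Let p = u^2·w^-1 = 124. δp/p = √((2·δu/u)² + (-1·δw/w)²) = √(0.000130 + 0.000196) = 0.0181, so δp = 2.24.
Q = p − b + q: δQ = √(δp² + δb² + δq²) = √(5.00 + 0.890 + 12.9) = 4.33

4.33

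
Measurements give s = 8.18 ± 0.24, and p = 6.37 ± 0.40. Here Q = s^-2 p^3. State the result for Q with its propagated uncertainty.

Products/powers → add relative errors in quadrature, weighted by exponent:
  (-2·δs/s)² = (-2×0.0293)² = 0.00344;  (3·δp/p)² = (3×0.0628)² = 0.0355
δQ/Q = √(0.0389) = 0.197
Q = 3.86, so δQ = 0.197 × 3.86 = 0.762.

3.86 ± 0.762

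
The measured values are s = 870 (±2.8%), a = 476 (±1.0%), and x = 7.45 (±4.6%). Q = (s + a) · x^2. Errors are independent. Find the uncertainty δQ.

Let u = s + a = 1350. δu = √(δs² + δa²) = √(593 + 22.7) = 24.8, so δu/u = 0.0184.
Q is then a monomial in u, x:
δQ/Q = √((δu/u)² + (2·δx/x)²) = √(0.000340 + 0.00846) = 0.0938
Q = 74700, so δQ = 0.0938 × 74700 = 7010.

7010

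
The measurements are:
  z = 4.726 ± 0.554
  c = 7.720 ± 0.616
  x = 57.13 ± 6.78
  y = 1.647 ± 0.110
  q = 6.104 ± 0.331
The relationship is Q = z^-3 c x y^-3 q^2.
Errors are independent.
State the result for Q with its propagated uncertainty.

34.85 ± 15.4

Each factor contributes (exponent × relative error)² to (δQ/Q)²:
  (-3·δz/z)² = (-3×0.117)² = 0.124;  (1·δc/c)² = (1×0.0798)² = 0.00637;  (1·δx/x)² = (1×0.119)² = 0.0141;  (-3·δy/y)² = (-3×0.0668)² = 0.0401;  (2·δq/q)² = (2×0.0542)² = 0.0118
δQ/Q = √(0.196) = 0.443
Q = 34.85, so δQ = 0.443 × 34.85 = 15.4.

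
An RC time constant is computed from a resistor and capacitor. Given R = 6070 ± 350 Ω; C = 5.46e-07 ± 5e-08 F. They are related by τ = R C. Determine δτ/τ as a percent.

Relative error in a monomial: (δτ/τ)² = Σ (nᵢ · δxᵢ/xᵢ)².
  (1·δR/R)² = (1×0.0577)² = 0.00332;  (1·δC/C)² = (1×0.0916)² = 0.00839
δτ/τ = √(0.0117) = 0.108

10.8%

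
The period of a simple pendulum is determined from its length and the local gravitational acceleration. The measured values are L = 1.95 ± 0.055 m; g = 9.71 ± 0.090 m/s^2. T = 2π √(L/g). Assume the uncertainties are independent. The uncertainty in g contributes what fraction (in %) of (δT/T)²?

9.75%

(δT/T)² = (½·δL/L)² + (−½·δg/g)²
  L term: (0.5×0.0282)² = 0.000199
  g term: (-0.5×0.00927)² = 2.15e-05
Total = 0.000220. Share from g = 2.15e-05/0.000220 = 0.0975.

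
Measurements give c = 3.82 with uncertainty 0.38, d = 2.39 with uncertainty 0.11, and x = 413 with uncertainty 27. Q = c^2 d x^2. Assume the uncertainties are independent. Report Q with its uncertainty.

Q is a product of powers, so relative uncertainties combine in quadrature:
  (2·δc/c)² = (2×0.0995)² = 0.0396;  (1·δd/d)² = (1×0.0460)² = 0.00212;  (2·δx/x)² = (2×0.0654)² = 0.0171
δQ/Q = √(0.0588) = 0.242
Q = 5.95e+06, so δQ = 0.242 × 5.95e+06 = 1.44e+06.

(5.95 ± 1.44) × 10^6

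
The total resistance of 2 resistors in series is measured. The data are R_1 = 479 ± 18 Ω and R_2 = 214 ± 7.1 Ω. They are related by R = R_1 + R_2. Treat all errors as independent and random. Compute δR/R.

Sums and differences: (δR)² = Σ (cᵢ δxᵢ)².
  (δR_1)² = 324;  (δR_2)² = 50.4
δR = √(374) = 19.3 Ω
R = 693 Ω, so δR/R = 19.3/693 = 0.0279.

0.0279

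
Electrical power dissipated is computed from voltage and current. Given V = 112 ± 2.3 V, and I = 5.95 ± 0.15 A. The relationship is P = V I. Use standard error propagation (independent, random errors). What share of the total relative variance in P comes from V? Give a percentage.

(δP/P)² = (1·δV/V)² + (1·δI/I)²
  V term: (1×0.0205)² = 0.000422
  I term: (1×0.0252)² = 0.000636
Total = 0.00106. Share from V = 0.000422/0.00106 = 0.399.

39.9%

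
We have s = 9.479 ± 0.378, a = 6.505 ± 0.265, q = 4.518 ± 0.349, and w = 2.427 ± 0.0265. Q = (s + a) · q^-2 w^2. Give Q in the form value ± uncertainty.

4.612 ± 0.732

Let u = s + a = 15.98. δu = √(δs² + δa²) = √(0.143 + 0.0702) = 0.462, so δu/u = 0.0289.
Q is then a monomial in u, q, w:
δQ/Q = √((δu/u)² + (-2·δq/q)² + (2·δw/w)²) = √(0.000834 + 0.0239 + 0.000477) = 0.159
Q = 4.612, so δQ = 0.159 × 4.612 = 0.732.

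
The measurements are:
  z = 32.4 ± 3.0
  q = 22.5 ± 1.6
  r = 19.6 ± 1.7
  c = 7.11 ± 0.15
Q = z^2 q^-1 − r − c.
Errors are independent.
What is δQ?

9.41

Let p = z^2·q^-1 = 46.7. δp/p = √((2·δz/z)² + (-1·δq/q)²) = √(0.0343 + 0.00506) = 0.198, so δp = 9.26.
Q = p − r − c: δQ = √(δp² + δr² + δc²) = √(85.7 + 2.89 + 0.0225) = 9.41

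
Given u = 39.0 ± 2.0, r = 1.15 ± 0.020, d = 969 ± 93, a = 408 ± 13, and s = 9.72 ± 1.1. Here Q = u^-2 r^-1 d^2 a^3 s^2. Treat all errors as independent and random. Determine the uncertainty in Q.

Products/powers → add relative errors in quadrature, weighted by exponent:
  (-2·δu/u)² = (-2×0.0513)² = 0.0105;  (-1·δr/r)² = (-1×0.0174)² = 0.000302;  (2·δd/d)² = (2×0.0960)² = 0.0368;  (3·δa/a)² = (3×0.0319)² = 0.00914;  (2·δs/s)² = (2×0.113)² = 0.0512
δQ/Q = √(0.108) = 0.329
Q = 3.44e+12, so δQ = 0.329 × 3.44e+12 = 1.13e+12.

1.13e+12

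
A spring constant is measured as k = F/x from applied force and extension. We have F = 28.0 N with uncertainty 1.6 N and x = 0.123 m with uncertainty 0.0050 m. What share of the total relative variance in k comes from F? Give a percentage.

66.4%

(δk/k)² = (1·δF/F)² + (-1·δx/x)²
  F term: (1×0.0571)² = 0.00327
  x term: (-1×0.0407)² = 0.00165
Total = 0.00492. Share from F = 0.00327/0.00492 = 0.664.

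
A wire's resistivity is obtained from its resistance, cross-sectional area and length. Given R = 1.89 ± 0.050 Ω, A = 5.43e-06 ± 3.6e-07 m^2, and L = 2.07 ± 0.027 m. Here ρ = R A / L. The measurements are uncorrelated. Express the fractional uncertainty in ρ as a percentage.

Since ρ is a product/quotient, work with relative uncertainties:
  (1·δR/R)² = (1×0.0265)² = 0.000700;  (1·δA/A)² = (1×0.0663)² = 0.00440;  (-1·δL/L)² = (-1×0.0130)² = 0.000170
δρ/ρ = √(0.00527) = 0.0726

7.26%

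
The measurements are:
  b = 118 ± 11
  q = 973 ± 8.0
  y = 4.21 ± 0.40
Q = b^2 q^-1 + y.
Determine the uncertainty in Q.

Let p = b^2·q^-1 = 14.3. δp/p = √((2·δb/b)² + (-1·δq/q)²) = √(0.0348 + 6.76e-05) = 0.187, so δp = 2.67.
Q = p + y: δQ = √(δp² + δy²) = √(7.13 + 0.160) = 2.70

2.70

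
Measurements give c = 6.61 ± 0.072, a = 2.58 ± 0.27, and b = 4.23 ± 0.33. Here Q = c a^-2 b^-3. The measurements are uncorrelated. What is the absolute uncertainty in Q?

0.00412

Each factor contributes (exponent × relative error)² to (δQ/Q)²:
  (1·δc/c)² = (1×0.0109)² = 0.000119;  (-2·δa/a)² = (-2×0.105)² = 0.0438;  (-3·δb/b)² = (-3×0.0780)² = 0.0548
δQ/Q = √(0.0987) = 0.314
Q = 0.0131, so δQ = 0.314 × 0.0131 = 0.00412.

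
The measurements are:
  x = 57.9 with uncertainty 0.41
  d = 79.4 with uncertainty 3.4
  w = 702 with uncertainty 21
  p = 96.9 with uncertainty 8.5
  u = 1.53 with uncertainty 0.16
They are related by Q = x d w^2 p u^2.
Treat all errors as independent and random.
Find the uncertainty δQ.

1.23e+11

Q is a product of powers, so relative uncertainties combine in quadrature:
  (1·δx/x)² = (1×0.00708)² = 5.01e-05;  (1·δd/d)² = (1×0.0428)² = 0.00183;  (2·δw/w)² = (2×0.0299)² = 0.00358;  (1·δp/p)² = (1×0.0877)² = 0.00769;  (2·δu/u)² = (2×0.105)² = 0.0437
δQ/Q = √(0.0569) = 0.239
Q = 5.14e+11, so δQ = 0.239 × 5.14e+11 = 1.23e+11.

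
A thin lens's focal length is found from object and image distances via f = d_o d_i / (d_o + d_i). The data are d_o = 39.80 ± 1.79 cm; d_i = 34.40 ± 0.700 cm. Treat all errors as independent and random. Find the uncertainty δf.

∂f/∂d_o = (d_i/(d_o+d_i))² = 0.215;  ∂f/∂d_i = (d_o/(d_o+d_i))² = 0.288
δf = √((∂f/∂d_o · δd_o)² + (∂f/∂d_i · δd_i)²) = √(0.148 + 0.0406) = 0.434 cm

0.434 cm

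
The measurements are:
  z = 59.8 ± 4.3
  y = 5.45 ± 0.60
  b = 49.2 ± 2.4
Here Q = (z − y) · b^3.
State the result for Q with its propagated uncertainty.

(6.47 ± 1.08) × 10^6

Let u = z − y = 54.3. δu = √(δz² + δy²) = √(18.5 + 0.360) = 4.34, so δu/u = 0.0799.
Q is then a monomial in u, b:
δQ/Q = √((δu/u)² + (3·δb/b)²) = √(0.00638 + 0.0214) = 0.167
Q = 6.47e+06, so δQ = 0.167 × 6.47e+06 = 1.08e+06.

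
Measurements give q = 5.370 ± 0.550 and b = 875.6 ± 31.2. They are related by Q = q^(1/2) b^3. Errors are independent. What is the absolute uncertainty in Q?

For a monomial Q ∝ q^(1/2), b^3, fractional errors add in quadrature:
  (½·δq/q)² = (0.5×0.102)² = 0.00262;  (3·δb/b)² = (3×0.0356)² = 0.0114
δQ/Q = √(0.0140) = 0.119
Q = 1.556e+09, so δQ = 0.119 × 1.556e+09 = 1.84e+08.

1.84e+08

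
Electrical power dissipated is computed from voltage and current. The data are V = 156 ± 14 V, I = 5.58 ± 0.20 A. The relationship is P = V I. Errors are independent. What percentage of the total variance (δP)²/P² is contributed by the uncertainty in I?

13.8%

(δP/P)² = (1·δV/V)² + (1·δI/I)²
  V term: (1×0.0897)² = 0.00805
  I term: (1×0.0358)² = 0.00128
Total = 0.00934. Share from I = 0.00128/0.00934 = 0.138.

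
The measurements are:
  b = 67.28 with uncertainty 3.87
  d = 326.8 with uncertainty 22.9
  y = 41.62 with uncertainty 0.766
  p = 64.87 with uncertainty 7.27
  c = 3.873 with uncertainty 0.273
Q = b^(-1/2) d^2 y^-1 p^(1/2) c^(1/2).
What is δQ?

787

Products/powers → add relative errors in quadrature, weighted by exponent:
  (−½·δb/b)² = (-0.5×0.0575)² = 0.000827;  (2·δd/d)² = (2×0.0701)² = 0.0196;  (-1·δy/y)² = (-1×0.0184)² = 0.000339;  (½·δp/p)² = (0.5×0.112)² = 0.00314;  (½·δc/c)² = (0.5×0.0705)² = 0.00124
δQ/Q = √(0.0252) = 0.159
Q = 4959, so δQ = 0.159 × 4959 = 787.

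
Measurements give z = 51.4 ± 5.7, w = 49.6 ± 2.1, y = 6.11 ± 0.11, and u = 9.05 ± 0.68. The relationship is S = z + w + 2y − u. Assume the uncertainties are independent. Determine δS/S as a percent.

For a sum/difference, combine absolute errors in quadrature:
  (δz)² = 32.5;  (δw)² = 4.41;  (2·δy)² = 0.0484;  (δu)² = 0.462
δS = √(37.4) = 6.12
S = 104, so δS/S = 6.12/104 = 0.0587.

5.87%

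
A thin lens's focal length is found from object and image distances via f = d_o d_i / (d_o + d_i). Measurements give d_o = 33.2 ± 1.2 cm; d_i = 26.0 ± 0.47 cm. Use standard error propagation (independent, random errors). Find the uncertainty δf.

0.275 cm

∂f/∂d_o = (d_i/(d_o+d_i))² = 0.193;  ∂f/∂d_i = (d_o/(d_o+d_i))² = 0.315
δf = √((∂f/∂d_o · δd_o)² + (∂f/∂d_i · δd_i)²) = √(0.0536 + 0.0219) = 0.275 cm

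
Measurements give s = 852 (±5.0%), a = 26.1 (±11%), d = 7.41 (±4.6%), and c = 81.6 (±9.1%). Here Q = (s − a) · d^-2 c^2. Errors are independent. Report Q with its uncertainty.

(1.00 ± 0.211) × 10^5

Let u = s − a = 826. δu = √(δs² + δa²) = √(1810 + 8.24) = 42.7, so δu/u = 0.0517.
Q is then a monomial in u, d, c:
δQ/Q = √((δu/u)² + (-2·δd/d)² + (2·δc/c)²) = √(0.00267 + 0.00846 + 0.0331) = 0.210
Q = 1e+05, so δQ = 0.210 × 1e+05 = 21100.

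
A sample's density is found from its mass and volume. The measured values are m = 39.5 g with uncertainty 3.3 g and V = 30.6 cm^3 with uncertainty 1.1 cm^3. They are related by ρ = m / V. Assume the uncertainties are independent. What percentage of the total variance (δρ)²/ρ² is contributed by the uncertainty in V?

(δρ/ρ)² = (1·δm/m)² + (-1·δV/V)²
  m term: (1×0.0835)² = 0.00698
  V term: (-1×0.0359)² = 0.00129
Total = 0.00827. Share from V = 0.00129/0.00827 = 0.156.

15.6%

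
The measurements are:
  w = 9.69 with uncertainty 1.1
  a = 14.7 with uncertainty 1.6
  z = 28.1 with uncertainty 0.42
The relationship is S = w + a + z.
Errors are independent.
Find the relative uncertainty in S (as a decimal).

For a sum/difference, combine absolute errors in quadrature:
  (δw)² = 1.21;  (δa)² = 2.56;  (δz)² = 0.176
δS = √(3.95) = 1.99
S = 52.5, so δS/S = 1.99/52.5 = 0.0378.

0.0378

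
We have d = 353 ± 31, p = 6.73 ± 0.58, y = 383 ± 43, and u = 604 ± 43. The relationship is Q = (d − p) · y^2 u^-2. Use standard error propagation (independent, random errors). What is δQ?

39.1

Let w = d − p = 346. δw = √(δd² + δp²) = √(961 + 0.336) = 31.0, so δw/w = 0.0895.
Q is then a monomial in w, y, u:
δQ/Q = √((δw/w)² + (2·δy/y)² + (-2·δu/u)²) = √(0.00802 + 0.0504 + 0.0203) = 0.281
Q = 139, so δQ = 0.281 × 139 = 39.1.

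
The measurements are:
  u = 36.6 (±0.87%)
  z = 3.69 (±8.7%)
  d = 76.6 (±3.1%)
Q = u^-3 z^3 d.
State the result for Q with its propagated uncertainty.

Q is a product of powers, so relative uncertainties combine in quadrature:
  (-3·δu/u)² = (-3×0.00870)² = 0.000681;  (3·δz/z)² = (3×0.0870)² = 0.0681;  (1·δd/d)² = (1×0.0310)² = 0.000961
δQ/Q = √(0.0698) = 0.264
Q = 0.0785, so δQ = 0.264 × 0.0785 = 0.0207.

0.0785 ± 0.0207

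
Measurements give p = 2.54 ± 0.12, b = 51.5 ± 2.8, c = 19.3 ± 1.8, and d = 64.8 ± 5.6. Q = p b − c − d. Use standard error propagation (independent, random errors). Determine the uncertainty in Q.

Let w = p·b = 131. δw/w = √((1·δp/p)² + (1·δb/b)²) = √(0.00223 + 0.00296) = 0.0720, so δw = 9.42.
Q = w − c − d: δQ = √(δw² + δc² + δd²) = √(88.8 + 3.24 + 31.4) = 11.1

11.1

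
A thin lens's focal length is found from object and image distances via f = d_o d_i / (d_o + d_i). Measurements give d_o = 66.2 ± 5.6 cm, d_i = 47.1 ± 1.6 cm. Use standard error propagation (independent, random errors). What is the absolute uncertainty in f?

∂f/∂d_o = (d_i/(d_o+d_i))² = 0.173;  ∂f/∂d_i = (d_o/(d_o+d_i))² = 0.341
δf = √((∂f/∂d_o · δd_o)² + (∂f/∂d_i · δd_i)²) = √(0.937 + 0.298) = 1.11 cm

1.11 cm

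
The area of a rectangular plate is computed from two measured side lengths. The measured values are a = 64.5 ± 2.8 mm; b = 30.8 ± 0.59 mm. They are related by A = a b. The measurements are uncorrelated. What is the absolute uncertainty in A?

94.3 mm^2

Since A is a product/quotient, work with relative uncertainties:
  (1·δa/a)² = (1×0.0434)² = 0.00188;  (1·δb/b)² = (1×0.0192)² = 0.000367
δA/A = √(0.00225) = 0.0474
A = 1990 mm^2, so δA = 0.0474 × 1990 = 94.3 mm^2.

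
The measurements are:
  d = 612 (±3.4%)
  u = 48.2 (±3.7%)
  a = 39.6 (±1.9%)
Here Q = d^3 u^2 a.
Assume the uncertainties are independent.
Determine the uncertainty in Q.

Q is a product of powers, so relative uncertainties combine in quadrature:
  (3·δd/d)² = (3×0.0340)² = 0.0104;  (2·δu/u)² = (2×0.0370)² = 0.00548;  (1·δa/a)² = (1×0.0190)² = 0.000361
δQ/Q = √(0.0162) = 0.127
Q = 2.11e+13, so δQ = 0.127 × 2.11e+13 = 2.69e+12.

2.69e+12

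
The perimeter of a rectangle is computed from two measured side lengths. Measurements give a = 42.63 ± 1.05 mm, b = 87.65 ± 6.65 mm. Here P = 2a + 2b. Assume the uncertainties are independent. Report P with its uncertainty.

260.6 ± 13.5 mm

Sums and differences: (δP)² = Σ (cᵢ δxᵢ)².
  (2·δa)² = 4.41;  (2·δb)² = 177
δP = √(181) = 13.5 mm
P = 260.6 mm.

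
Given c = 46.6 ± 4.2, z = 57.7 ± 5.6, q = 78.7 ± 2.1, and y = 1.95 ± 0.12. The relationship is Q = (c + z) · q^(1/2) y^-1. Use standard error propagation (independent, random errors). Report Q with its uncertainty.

475 ± 43.7

Let u = c + z = 104. δu = √(δc² + δz²) = √(17.6 + 31.4) = 7.00, so δu/u = 0.0671.
Q is then a monomial in u, q, y:
δQ/Q = √((δu/u)² + (½·δq/q)² + (-1·δy/y)²) = √(0.00450 + 0.000178 + 0.00379) = 0.0920
Q = 475, so δQ = 0.0920 × 475 = 43.7.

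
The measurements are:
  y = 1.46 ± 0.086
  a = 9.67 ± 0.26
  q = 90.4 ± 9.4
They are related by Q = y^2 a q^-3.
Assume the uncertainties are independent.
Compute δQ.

9.33e-06

Each factor contributes (exponent × relative error)² to (δQ/Q)²:
  (2·δy/y)² = (2×0.0589)² = 0.0139;  (1·δa/a)² = (1×0.0269)² = 0.000723;  (-3·δq/q)² = (-3×0.104)² = 0.0973
δQ/Q = √(0.112) = 0.335
Q = 2.79e-05, so δQ = 0.335 × 2.79e-05 = 9.33e-06.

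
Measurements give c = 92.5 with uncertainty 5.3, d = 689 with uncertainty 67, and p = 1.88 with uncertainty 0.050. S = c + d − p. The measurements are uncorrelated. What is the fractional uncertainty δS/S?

0.0862

Each term contributes (cᵢ δxᵢ)² to (δS)²:
  (δc)² = 28.1;  (δd)² = 4490;  (δp)² = 0.00250
δS = √(4520) = 67.2
S = 780, so δS/S = 67.2/780 = 0.0862.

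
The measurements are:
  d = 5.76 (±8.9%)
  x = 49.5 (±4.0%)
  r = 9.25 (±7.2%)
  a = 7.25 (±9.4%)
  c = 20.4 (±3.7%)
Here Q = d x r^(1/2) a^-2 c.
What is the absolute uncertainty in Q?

73.4

Since Q is a product/quotient, work with relative uncertainties:
  (1·δd/d)² = (1×0.0890)² = 0.00792;  (1·δx/x)² = (1×0.0400)² = 0.00160;  (½·δr/r)² = (0.5×0.0720)² = 0.00130;  (-2·δa/a)² = (-2×0.0940)² = 0.0353;  (1·δc/c)² = (1×0.0370)² = 0.00137
δQ/Q = √(0.0475) = 0.218
Q = 337, so δQ = 0.218 × 337 = 73.4.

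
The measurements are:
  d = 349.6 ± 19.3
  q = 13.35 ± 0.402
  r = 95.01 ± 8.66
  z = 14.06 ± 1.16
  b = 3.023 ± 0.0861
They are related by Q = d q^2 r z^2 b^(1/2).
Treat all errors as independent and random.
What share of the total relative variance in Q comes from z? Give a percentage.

64.2%

(δQ/Q)² = (1·δd/d)² + (2·δq/q)² + (1·δr/r)² + (2·δz/z)² + (½·δb/b)²
  d term: (1×0.0552)² = 0.00305
  q term: (2×0.0301)² = 0.00363
  r term: (1×0.0911)² = 0.00831
  z term: (2×0.0825)² = 0.0272
  b term: (0.5×0.0285)² = 0.000203
Total = 0.0424. Share from z = 0.0272/0.0424 = 0.642.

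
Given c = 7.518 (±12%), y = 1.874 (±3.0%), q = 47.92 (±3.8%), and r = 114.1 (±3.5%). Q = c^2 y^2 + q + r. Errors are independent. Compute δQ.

49.3

Let p = c^2·y^2 = 198.5. δp/p = √((2·δc/c)² + (2·δy/y)²) = √(0.0576 + 0.00360) = 0.247, so δp = 49.1.
Q = p + q + r: δQ = √(δp² + δq² + δr²) = √(2410 + 3.32 + 15.9) = 49.3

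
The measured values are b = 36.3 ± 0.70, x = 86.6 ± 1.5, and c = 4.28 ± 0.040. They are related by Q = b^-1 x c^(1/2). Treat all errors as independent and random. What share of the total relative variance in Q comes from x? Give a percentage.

(δQ/Q)² = (-1·δb/b)² + (1·δx/x)² + (½·δc/c)²
  b term: (-1×0.0193)² = 0.000372
  x term: (1×0.0173)² = 0.000300
  c term: (0.5×0.00935)² = 2.18e-05
Total = 0.000694. Share from x = 0.000300/0.000694 = 0.432.

43.2%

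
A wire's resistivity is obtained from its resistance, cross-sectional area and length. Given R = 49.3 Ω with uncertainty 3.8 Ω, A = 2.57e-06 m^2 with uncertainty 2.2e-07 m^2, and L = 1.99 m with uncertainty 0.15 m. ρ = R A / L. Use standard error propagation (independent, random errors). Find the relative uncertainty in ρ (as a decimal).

Products/powers → add relative errors in quadrature, weighted by exponent:
  (1·δR/R)² = (1×0.0771)² = 0.00594;  (1·δA/A)² = (1×0.0856)² = 0.00733;  (-1·δL/L)² = (-1×0.0754)² = 0.00568
δρ/ρ = √(0.0190) = 0.138

0.138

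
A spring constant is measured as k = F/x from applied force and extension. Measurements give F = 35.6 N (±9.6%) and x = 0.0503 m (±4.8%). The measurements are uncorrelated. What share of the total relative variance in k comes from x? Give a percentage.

(δk/k)² = (1·δF/F)² + (-1·δx/x)²
  F term: (1×0.0960)² = 0.00922
  x term: (-1×0.0480)² = 0.00230
Total = 0.0115. Share from x = 0.00230/0.0115 = 0.200.

20.0%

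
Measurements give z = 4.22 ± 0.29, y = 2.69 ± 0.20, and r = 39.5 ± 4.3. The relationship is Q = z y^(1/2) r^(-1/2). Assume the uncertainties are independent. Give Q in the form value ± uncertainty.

Each factor contributes (exponent × relative error)² to (δQ/Q)²:
  (1·δz/z)² = (1×0.0687)² = 0.00472;  (½·δy/y)² = (0.5×0.0743)² = 0.00138;  (−½·δr/r)² = (-0.5×0.109)² = 0.00296
δQ/Q = √(0.00907) = 0.0952
Q = 1.10, so δQ = 0.0952 × 1.10 = 0.105.

1.10 ± 0.105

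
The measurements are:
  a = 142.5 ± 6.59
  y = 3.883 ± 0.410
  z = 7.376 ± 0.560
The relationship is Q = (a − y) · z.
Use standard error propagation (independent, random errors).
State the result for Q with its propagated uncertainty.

Let u = a − y = 138.6. δu = √(δa² + δy²) = √(43.4 + 0.168) = 6.60, so δu/u = 0.0476.
Q is then a monomial in u, z:
δQ/Q = √((δu/u)² + (1·δz/z)²) = √(0.00227 + 0.00576) = 0.0896
Q = 1022, so δQ = 0.0896 × 1022 = 91.6.

1022 ± 91.6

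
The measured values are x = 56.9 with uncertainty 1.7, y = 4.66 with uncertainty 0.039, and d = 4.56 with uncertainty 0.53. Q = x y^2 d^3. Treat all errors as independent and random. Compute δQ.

41000

Each factor contributes (exponent × relative error)² to (δQ/Q)²:
  (1·δx/x)² = (1×0.0299)² = 0.000893;  (2·δy/y)² = (2×0.00837)² = 0.000280;  (3·δd/d)² = (3×0.116)² = 0.122
δQ/Q = √(0.123) = 0.350
Q = 1.17e+05, so δQ = 0.350 × 1.17e+05 = 41000.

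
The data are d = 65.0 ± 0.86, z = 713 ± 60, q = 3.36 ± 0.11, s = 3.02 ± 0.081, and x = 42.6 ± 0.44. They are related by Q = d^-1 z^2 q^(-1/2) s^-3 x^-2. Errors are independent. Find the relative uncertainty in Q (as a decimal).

0.189

Q is a product of powers, so relative uncertainties combine in quadrature:
  (-1·δd/d)² = (-1×0.0132)² = 0.000175;  (2·δz/z)² = (2×0.0842)² = 0.0283;  (−½·δq/q)² = (-0.5×0.0327)² = 0.000268;  (-3·δs/s)² = (-3×0.0268)² = 0.00647;  (-2·δx/x)² = (-2×0.0103)² = 0.000427
δQ/Q = √(0.0357) = 0.189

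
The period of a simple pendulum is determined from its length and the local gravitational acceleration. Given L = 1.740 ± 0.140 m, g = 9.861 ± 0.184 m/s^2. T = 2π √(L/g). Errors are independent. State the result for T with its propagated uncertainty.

Each factor contributes (exponent × relative error)² to (δT/T)²:
  (½·δL/L)² = (0.5×0.0805)² = 0.00162;  (−½·δg/g)² = (-0.5×0.0187)² = 8.7e-05
δT/T = √(0.00171) = 0.0413
T = 2.639 s, so δT = 0.0413 × 2.639 = 0.109 s.

2.639 ± 0.109 s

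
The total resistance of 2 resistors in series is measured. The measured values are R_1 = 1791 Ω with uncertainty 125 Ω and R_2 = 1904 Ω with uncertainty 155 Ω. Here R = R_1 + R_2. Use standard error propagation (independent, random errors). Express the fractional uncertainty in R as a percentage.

For a sum/difference, combine absolute errors in quadrature:
  (δR_1)² = 15600;  (δR_2)² = 24000
δR = √(39600) = 199 Ω
R = 3695 Ω, so δR/R = 199/3695 = 0.0539.

5.39%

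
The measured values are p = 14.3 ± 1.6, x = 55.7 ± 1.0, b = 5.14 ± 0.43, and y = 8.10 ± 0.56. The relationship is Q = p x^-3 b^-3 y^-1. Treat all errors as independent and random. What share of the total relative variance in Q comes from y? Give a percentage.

(δQ/Q)² = (1·δp/p)² + (-3·δx/x)² + (-3·δb/b)² + (-1·δy/y)²
  p term: (1×0.112)² = 0.0125
  x term: (-3×0.0180)² = 0.00290
  b term: (-3×0.0837)² = 0.0630
  y term: (-1×0.0691)² = 0.00478
Total = 0.0832. Share from y = 0.00478/0.0832 = 0.0575.

5.75%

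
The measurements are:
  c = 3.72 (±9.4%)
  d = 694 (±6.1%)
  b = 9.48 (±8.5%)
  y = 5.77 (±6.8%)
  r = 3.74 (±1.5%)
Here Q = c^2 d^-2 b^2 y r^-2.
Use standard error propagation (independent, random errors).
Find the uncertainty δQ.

Relative error in a monomial: (δQ/Q)² = Σ (nᵢ · δxᵢ/xᵢ)².
  (2·δc/c)² = (2×0.0940)² = 0.0353;  (-2·δd/d)² = (-2×0.0610)² = 0.0149;  (2·δb/b)² = (2×0.0850)² = 0.0289;  (1·δy/y)² = (1×0.0680)² = 0.00462;  (-2·δr/r)² = (-2×0.0150)² = 0.000900
δQ/Q = √(0.0847) = 0.291
Q = 0.00107, so δQ = 0.291 × 0.00107 = 0.000310.

0.000310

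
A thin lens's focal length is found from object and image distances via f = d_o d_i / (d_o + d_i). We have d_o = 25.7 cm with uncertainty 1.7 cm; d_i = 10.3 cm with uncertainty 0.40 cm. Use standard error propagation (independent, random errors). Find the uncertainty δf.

∂f/∂d_o = (d_i/(d_o+d_i))² = 0.0819;  ∂f/∂d_i = (d_o/(d_o+d_i))² = 0.510
δf = √((∂f/∂d_o · δd_o)² + (∂f/∂d_i · δd_i)²) = √(0.0194 + 0.0416) = 0.247 cm

0.247 cm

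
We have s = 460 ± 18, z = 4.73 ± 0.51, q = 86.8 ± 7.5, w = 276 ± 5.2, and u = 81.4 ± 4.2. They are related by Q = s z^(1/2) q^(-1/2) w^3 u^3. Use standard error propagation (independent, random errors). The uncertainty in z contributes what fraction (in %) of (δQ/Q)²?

(δQ/Q)² = (1·δs/s)² + (½·δz/z)² + (−½·δq/q)² + (3·δw/w)² + (3·δu/u)²
  s term: (1×0.0391)² = 0.00153
  z term: (0.5×0.108)² = 0.00291
  q term: (-0.5×0.0864)² = 0.00187
  w term: (3×0.0188)² = 0.00319
  u term: (3×0.0516)² = 0.0240
Total = 0.0335. Share from z = 0.00291/0.0335 = 0.0869.

8.69%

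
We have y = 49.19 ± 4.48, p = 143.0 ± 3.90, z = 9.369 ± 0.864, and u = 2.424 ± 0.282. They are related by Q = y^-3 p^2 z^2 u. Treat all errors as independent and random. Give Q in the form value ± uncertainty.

36.56 ± 12.9

For a monomial Q ∝ y^-3, p^2, z^2, u, fractional errors add in quadrature:
  (-3·δy/y)² = (-3×0.0911)² = 0.0747;  (2·δp/p)² = (2×0.0273)² = 0.00298;  (2·δz/z)² = (2×0.0922)² = 0.0340;  (1·δu/u)² = (1×0.116)² = 0.0135
δQ/Q = √(0.125) = 0.354
Q = 36.56, so δQ = 0.354 × 36.56 = 12.9.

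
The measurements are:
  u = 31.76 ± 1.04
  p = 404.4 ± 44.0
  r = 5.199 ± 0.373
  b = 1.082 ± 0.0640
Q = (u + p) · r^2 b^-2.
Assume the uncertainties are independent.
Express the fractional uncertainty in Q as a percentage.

Let w = u + p = 436.2. δw = √(δu² + δp²) = √(1.08 + 1940) = 44.0, so δw/w = 0.101.
Q is then a monomial in w, r, b:
δQ/Q = √((δw/w)² + (2·δr/r)² + (-2·δb/b)²) = √(0.0102 + 0.0206 + 0.0140) = 0.212

21.2%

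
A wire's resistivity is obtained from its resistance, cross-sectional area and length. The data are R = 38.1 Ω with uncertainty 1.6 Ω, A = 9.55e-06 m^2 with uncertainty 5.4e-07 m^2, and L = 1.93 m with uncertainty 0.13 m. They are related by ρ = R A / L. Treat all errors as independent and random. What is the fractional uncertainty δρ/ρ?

0.0975

Each factor contributes (exponent × relative error)² to (δρ/ρ)²:
  (1·δR/R)² = (1×0.0420)² = 0.00176;  (1·δA/A)² = (1×0.0565)² = 0.00320;  (-1·δL/L)² = (-1×0.0674)² = 0.00454
δρ/ρ = √(0.00950) = 0.0975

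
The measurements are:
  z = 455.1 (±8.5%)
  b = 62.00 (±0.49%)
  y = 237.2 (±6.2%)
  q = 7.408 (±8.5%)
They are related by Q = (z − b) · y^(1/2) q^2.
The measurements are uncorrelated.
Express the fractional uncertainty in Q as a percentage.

19.9%

Let u = z − b = 393.1. δu = √(δz² + δb²) = √(1500 + 0.0923) = 38.7, so δu/u = 0.0984.
Q is then a monomial in u, y, q:
δQ/Q = √((δu/u)² + (½·δy/y)² + (2·δq/q)²) = √(0.00968 + 0.000961 + 0.0289) = 0.199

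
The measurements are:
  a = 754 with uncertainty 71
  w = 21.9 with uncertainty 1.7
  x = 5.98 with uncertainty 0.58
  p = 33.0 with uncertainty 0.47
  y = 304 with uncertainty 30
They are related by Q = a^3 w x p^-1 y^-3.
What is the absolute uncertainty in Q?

Products/powers → add relative errors in quadrature, weighted by exponent:
  (3·δa/a)² = (3×0.0942)² = 0.0798;  (1·δw/w)² = (1×0.0776)² = 0.00603;  (1·δx/x)² = (1×0.0970)² = 0.00941;  (-1·δp/p)² = (-1×0.0142)² = 0.000203;  (-3·δy/y)² = (-3×0.0987)² = 0.0876
δQ/Q = √(0.183) = 0.428
Q = 60.6, so δQ = 0.428 × 60.6 = 25.9.

25.9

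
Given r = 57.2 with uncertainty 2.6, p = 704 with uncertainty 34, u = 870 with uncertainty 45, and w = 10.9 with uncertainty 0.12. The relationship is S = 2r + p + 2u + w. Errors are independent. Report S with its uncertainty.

Absolute uncertainties add in quadrature for a linear combination:
  (2·δr)² = 27.0;  (δp)² = 1160;  (2·δu)² = 8100;  (δw)² = 0.0144
δS = √(9280) = 96.3
S = 2570.

2570 ± 96.3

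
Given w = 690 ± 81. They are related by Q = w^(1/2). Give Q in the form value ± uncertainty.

26.3 ± 1.54

Q ∝ w^(1/2), so δQ/Q = |½| · δw/w = 0.5 × 0.117 = 0.0587.
Q = 26.3, so δQ = 0.0587 × 26.3 = 1.54.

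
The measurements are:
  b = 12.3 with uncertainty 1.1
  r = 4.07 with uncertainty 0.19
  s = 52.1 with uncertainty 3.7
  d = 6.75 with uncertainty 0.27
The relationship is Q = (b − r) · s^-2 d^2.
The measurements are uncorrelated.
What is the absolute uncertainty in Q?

0.0293

Let u = b − r = 8.23. δu = √(δb² + δr²) = √(1.21 + 0.0361) = 1.12, so δu/u = 0.136.
Q is then a monomial in u, s, d:
δQ/Q = √((δu/u)² + (-2·δs/s)² + (2·δd/d)²) = √(0.0184 + 0.0202 + 0.00640) = 0.212
Q = 0.138, so δQ = 0.212 × 0.138 = 0.0293.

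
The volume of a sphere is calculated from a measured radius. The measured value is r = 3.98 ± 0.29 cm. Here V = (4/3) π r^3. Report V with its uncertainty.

264 ± 57.7 cm^3

V ∝ r^3, so δV/V = |3| · δr/r = 3 × 0.0729 = 0.219.
V = 264 cm^3, so δV = 0.219 × 264 = 57.7 cm^3.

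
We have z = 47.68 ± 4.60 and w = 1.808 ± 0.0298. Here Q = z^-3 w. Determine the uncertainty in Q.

4.84e-06

Q is a product of powers, so relative uncertainties combine in quadrature:
  (-3·δz/z)² = (-3×0.0965)² = 0.0838;  (1·δw/w)² = (1×0.0165)² = 0.000272
δQ/Q = √(0.0840) = 0.290
Q = 1.668e-05, so δQ = 0.290 × 1.668e-05 = 4.84e-06.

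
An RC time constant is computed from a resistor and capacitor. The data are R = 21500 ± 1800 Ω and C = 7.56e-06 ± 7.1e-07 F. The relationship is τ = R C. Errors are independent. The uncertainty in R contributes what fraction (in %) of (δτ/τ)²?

44.3%

(δτ/τ)² = (1·δR/R)² + (1·δC/C)²
  R term: (1×0.0837)² = 0.00701
  C term: (1×0.0939)² = 0.00882
Total = 0.0158. Share from R = 0.00701/0.0158 = 0.443.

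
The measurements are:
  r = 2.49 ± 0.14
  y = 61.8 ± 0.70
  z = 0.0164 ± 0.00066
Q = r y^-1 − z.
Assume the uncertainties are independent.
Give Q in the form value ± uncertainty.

0.0239 ± 0.00240

Let p = r·y^-1 = 0.0403. δp/p = √((1·δr/r)² + (-1·δy/y)²) = √(0.00316 + 0.000128) = 0.0574, so δp = 0.00231.
Q = p − z: δQ = √(δp² + δz²) = √(5.34e-06 + 4.36e-07) = 0.00240
Q = 0.0239.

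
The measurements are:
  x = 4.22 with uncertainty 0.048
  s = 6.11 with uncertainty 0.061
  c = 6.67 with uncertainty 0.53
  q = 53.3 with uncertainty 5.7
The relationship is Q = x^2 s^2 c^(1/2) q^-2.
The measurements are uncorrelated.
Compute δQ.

Q is a product of powers, so relative uncertainties combine in quadrature:
  (2·δx/x)² = (2×0.0114)² = 0.000518;  (2·δs/s)² = (2×0.00998)² = 0.000399;  (½·δc/c)² = (0.5×0.0795)² = 0.00158;  (-2·δq/q)² = (-2×0.107)² = 0.0457
δQ/Q = √(0.0482) = 0.220
Q = 0.604, so δQ = 0.220 × 0.604 = 0.133.

0.133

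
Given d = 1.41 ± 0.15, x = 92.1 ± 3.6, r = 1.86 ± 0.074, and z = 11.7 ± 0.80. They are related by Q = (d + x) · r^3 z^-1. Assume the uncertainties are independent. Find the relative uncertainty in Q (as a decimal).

Let u = d + x = 93.5. δu = √(δd² + δx²) = √(0.0225 + 13.0) = 3.60, so δu/u = 0.0385.
Q is then a monomial in u, r, z:
δQ/Q = √((δu/u)² + (3·δr/r)² + (-1·δz/z)²) = √(0.00148 + 0.0142 + 0.00468) = 0.143

0.143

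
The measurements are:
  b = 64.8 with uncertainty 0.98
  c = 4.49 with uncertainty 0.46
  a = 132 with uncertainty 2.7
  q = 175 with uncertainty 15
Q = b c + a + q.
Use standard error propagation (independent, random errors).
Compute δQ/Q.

0.0565

Let p = b·c = 291. δp/p = √((1·δb/b)² + (1·δc/c)²) = √(0.000229 + 0.0105) = 0.104, so δp = 30.1.
Q = p + a + q: δQ = √(δp² + δa² + δq²) = √(908 + 7.29 + 225) = 33.8
Q = 598, so δQ/Q = 33.8/598 = 0.0565.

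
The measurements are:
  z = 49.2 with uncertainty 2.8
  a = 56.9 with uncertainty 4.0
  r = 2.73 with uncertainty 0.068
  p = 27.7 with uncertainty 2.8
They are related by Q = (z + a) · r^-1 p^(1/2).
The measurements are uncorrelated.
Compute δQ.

14.9

Let u = z + a = 106. δu = √(δz² + δa²) = √(7.84 + 16.0) = 4.88, so δu/u = 0.0460.
Q is then a monomial in u, r, p:
δQ/Q = √((δu/u)² + (-1·δr/r)² + (½·δp/p)²) = √(0.00212 + 0.000620 + 0.00255) = 0.0728
Q = 205, so δQ = 0.0728 × 205 = 14.9.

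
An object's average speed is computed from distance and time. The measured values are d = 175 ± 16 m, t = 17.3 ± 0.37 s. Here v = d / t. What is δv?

Each factor contributes (exponent × relative error)² to (δv/v)²:
  (1·δd/d)² = (1×0.0914)² = 0.00836;  (-1·δt/t)² = (-1×0.0214)² = 0.000457
δv/v = √(0.00882) = 0.0939
v = 10.1 m/s, so δv = 0.0939 × 10.1 = 0.950 m/s.

0.950 m/s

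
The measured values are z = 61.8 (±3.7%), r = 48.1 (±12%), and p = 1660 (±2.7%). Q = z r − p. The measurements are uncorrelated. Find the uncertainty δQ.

Let w = z·r = 2970. δw/w = √((1·δz/z)² + (1·δr/r)²) = √(0.00137 + 0.0144) = 0.126, so δw = 373.
Q = w − p: δQ = √(δw² + δp²) = √(1.39e+05 + 2010) = 376

376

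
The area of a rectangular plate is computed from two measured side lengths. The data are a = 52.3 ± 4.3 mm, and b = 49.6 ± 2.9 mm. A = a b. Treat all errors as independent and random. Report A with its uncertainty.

Products/powers → add relative errors in quadrature, weighted by exponent:
  (1·δa/a)² = (1×0.0822)² = 0.00676;  (1·δb/b)² = (1×0.0585)² = 0.00342
δA/A = √(0.0102) = 0.101
A = 2590 mm^2, so δA = 0.101 × 2590 = 262 mm^2.

2590 ± 262 mm^2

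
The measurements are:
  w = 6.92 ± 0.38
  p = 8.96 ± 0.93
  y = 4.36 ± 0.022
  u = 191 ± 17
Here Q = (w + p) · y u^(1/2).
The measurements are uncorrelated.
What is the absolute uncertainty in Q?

Let h = w + p = 15.9. δh = √(δw² + δp²) = √(0.144 + 0.865) = 1.00, so δh/h = 0.0633.
Q is then a monomial in h, y, u:
δQ/Q = √((δh/h)² + (1·δy/y)² + (½·δu/u)²) = √(0.00400 + 2.55e-05 + 0.00198) = 0.0775
Q = 957, so δQ = 0.0775 × 957 = 74.2.

74.2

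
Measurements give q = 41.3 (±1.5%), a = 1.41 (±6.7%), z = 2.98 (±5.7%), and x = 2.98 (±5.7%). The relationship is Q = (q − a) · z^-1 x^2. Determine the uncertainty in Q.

Let u = q − a = 39.9. δu = √(δq² + δa²) = √(0.384 + 0.00892) = 0.627, so δu/u = 0.0157.
Q is then a monomial in u, z, x:
δQ/Q = √((δu/u)² + (-1·δz/z)² + (2·δx/x)²) = √(0.000247 + 0.00325 + 0.0130) = 0.128
Q = 119, so δQ = 0.128 × 119 = 15.3.

15.3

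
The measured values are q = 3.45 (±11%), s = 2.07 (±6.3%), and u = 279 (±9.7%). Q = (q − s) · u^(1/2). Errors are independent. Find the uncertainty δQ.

Let w = q − s = 1.38. δw = √(δq² + δs²) = √(0.144 + 0.0170) = 0.401, so δw/w = 0.291.
Q is then a monomial in w, u:
δQ/Q = √((δw/w)² + (½·δu/u)²) = √(0.0846 + 0.00235) = 0.295
Q = 23.1, so δQ = 0.295 × 23.1 = 6.80.

6.80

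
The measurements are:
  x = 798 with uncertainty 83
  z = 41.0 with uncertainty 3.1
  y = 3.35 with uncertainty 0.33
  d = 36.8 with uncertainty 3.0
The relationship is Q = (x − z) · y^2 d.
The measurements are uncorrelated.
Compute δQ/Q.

Let u = x − z = 757. δu = √(δx² + δz²) = √(6890 + 9.61) = 83.1, so δu/u = 0.110.
Q is then a monomial in u, y, d:
δQ/Q = √((δu/u)² + (2·δy/y)² + (1·δd/d)²) = √(0.0120 + 0.0388 + 0.00665) = 0.240

0.240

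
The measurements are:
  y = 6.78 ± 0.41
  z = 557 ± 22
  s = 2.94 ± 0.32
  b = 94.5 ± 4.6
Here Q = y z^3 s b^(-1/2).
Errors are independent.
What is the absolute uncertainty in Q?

6.15e+07

Products/powers → add relative errors in quadrature, weighted by exponent:
  (1·δy/y)² = (1×0.0605)² = 0.00366;  (3·δz/z)² = (3×0.0395)² = 0.0140;  (1·δs/s)² = (1×0.109)² = 0.0118;  (−½·δb/b)² = (-0.5×0.0487)² = 0.000592
δQ/Q = √(0.0301) = 0.174
Q = 3.54e+08, so δQ = 0.174 × 3.54e+08 = 6.15e+07.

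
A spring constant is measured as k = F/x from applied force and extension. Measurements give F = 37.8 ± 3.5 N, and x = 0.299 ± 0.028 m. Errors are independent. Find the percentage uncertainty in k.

13.2%

Products/powers → add relative errors in quadrature, weighted by exponent:
  (1·δF/F)² = (1×0.0926)² = 0.00857;  (-1·δx/x)² = (-1×0.0936)² = 0.00877
δk/k = √(0.0173) = 0.132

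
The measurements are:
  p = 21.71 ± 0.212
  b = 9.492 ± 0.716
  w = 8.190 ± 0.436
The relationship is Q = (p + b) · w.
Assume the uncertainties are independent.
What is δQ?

Let u = p + b = 31.20. δu = √(δp² + δb²) = √(0.0449 + 0.513) = 0.747, so δu/u = 0.0239.
Q is then a monomial in u, w:
δQ/Q = √((δu/u)² + (1·δw/w)²) = √(0.000573 + 0.00283) = 0.0584
Q = 255.5, so δQ = 0.0584 × 255.5 = 14.9.

14.9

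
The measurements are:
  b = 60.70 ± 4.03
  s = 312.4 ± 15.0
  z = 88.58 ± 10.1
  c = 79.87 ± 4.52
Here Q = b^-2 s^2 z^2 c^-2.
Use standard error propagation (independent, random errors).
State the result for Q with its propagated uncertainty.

Since Q is a product/quotient, work with relative uncertainties:
  (-2·δb/b)² = (-2×0.0664)² = 0.0176;  (2·δs/s)² = (2×0.0480)² = 0.00922;  (2·δz/z)² = (2×0.114)² = 0.0520;  (-2·δc/c)² = (-2×0.0566)² = 0.0128
δQ/Q = √(0.0917) = 0.303
Q = 32.58, so δQ = 0.303 × 32.58 = 9.86.

32.58 ± 9.86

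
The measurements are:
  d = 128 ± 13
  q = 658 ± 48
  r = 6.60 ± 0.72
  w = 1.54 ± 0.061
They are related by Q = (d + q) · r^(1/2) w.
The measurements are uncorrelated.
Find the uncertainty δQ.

Let u = d + q = 786. δu = √(δd² + δq²) = √(169 + 2300) = 49.7, so δu/u = 0.0633.
Q is then a monomial in u, r, w:
δQ/Q = √((δu/u)² + (½·δr/r)² + (1·δw/w)²) = √(0.00400 + 0.00298 + 0.00157) = 0.0925
Q = 3110, so δQ = 0.0925 × 3110 = 287.

287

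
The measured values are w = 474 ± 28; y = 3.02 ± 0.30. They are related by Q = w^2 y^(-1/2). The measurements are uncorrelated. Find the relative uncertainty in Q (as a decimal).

0.128

Each factor contributes (exponent × relative error)² to (δQ/Q)²:
  (2·δw/w)² = (2×0.0591)² = 0.0140;  (−½·δy/y)² = (-0.5×0.0993)² = 0.00247
δQ/Q = √(0.0164) = 0.128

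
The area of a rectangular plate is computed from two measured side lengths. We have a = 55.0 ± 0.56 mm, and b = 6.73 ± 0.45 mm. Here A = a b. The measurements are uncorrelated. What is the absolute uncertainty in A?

Since A is a product/quotient, work with relative uncertainties:
  (1·δa/a)² = (1×0.0102)² = 0.000104;  (1·δb/b)² = (1×0.0669)² = 0.00447
δA/A = √(0.00457) = 0.0676
A = 370 mm^2, so δA = 0.0676 × 370 = 25.0 mm^2.

25.0 mm^2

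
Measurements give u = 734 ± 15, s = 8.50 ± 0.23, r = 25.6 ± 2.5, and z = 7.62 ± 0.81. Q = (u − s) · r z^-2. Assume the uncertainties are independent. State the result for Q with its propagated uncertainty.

Let w = u − s = 726. δw = √(δu² + δs²) = √(225 + 0.0529) = 15.0, so δw/w = 0.0207.
Q is then a monomial in w, r, z:
δQ/Q = √((δw/w)² + (1·δr/r)² + (-2·δz/z)²) = √(0.000428 + 0.00954 + 0.0452) = 0.235
Q = 320, so δQ = 0.235 × 320 = 75.1.

320 ± 75.1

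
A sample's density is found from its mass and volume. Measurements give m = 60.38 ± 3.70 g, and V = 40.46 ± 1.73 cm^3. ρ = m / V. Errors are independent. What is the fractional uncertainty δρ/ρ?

Relative error in a monomial: (δρ/ρ)² = Σ (nᵢ · δxᵢ/xᵢ)².
  (1·δm/m)² = (1×0.0613)² = 0.00376;  (-1·δV/V)² = (-1×0.0428)² = 0.00183
δρ/ρ = √(0.00558) = 0.0747

0.0747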